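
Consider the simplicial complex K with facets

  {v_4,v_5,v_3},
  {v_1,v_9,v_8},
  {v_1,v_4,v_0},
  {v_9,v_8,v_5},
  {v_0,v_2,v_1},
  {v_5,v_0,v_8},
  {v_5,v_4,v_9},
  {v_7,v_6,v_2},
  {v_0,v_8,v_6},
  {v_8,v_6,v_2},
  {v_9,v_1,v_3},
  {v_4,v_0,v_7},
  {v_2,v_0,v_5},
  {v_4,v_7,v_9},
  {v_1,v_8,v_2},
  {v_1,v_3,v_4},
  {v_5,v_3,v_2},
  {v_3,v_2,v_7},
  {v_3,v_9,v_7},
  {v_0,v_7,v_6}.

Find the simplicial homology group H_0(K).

H_0 = Z.

Take the total order v_0 < v_1 < v_2 < v_3 < v_4 < v_5 < v_6 < v_7 < v_8 < v_9 on the vertex set. Then K (dimension 2) consists of the simplices:

  0-simplices (10): [v_0], [v_1], [v_2], [v_3], [v_4], [v_5], [v_6], [v_7], [v_8], [v_9]
  1-simplices (30): (30 of them)
  2-simplices (20): (20 of them)

Hence C_0 ≅ Z^10, C_1 ≅ Z^30, C_2 ≅ Z^20.

∂_1: C_1 → C_0 is given by ∂[p,q] = [q] − [p].
The resulting 10×30 matrix has rank 9, and its Smith normal form has invariant factors (1,1,1,1,1,1,1,1,1).

Boundary ∂_2: C_2 → C_1 sends each 2-simplex [p,q,r] to [q,r] − [p,r] + [p,q]. For instance
  ∂[v_1,v_3,v_4] = [v_3,v_4] − [v_1,v_4] + [v_1,v_3],
  ∂[v_2,v_3,v_7] = [v_3,v_7] − [v_2,v_7] + [v_2,v_3].
This gives a 30×20 integer matrix of rank 20; reducing to Smith normal form yields diagonal entries (1,1,1,1,1,1,1,1,1,1,1,1,1,1,1,1,1,1,1,2).

Computing H_k = (kernel of ∂_k) / (image of ∂_{k+1}):

  H_0: rank C_0 − rank ∂_1 = 10 − 9 = 1, and the invariant factors of ∂_1 are all 1, so H_0 = Z.

(K is a triangulation of the Klein bottle.)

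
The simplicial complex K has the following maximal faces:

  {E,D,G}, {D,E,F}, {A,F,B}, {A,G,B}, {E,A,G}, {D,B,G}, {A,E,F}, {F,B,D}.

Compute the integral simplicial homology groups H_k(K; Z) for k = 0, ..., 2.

Take the total order A < B < D < E < F < G on the vertex set. Then K (dimension 2) consists of the simplices:

  0-simplices (6): A, B, D, E, F, G
  1-simplices (12): AB, AE, AF, AG, BD, BF, BG, DE, DF, DG, EF, EG
  2-simplices (8): ABF, ABG, AEF, AEG, BDF, BDG, DEF, DEG

Hence C_0 ≅ Z^6, C_1 ≅ Z^12, C_2 ≅ Z^8.

Boundary ∂_1: C_1 → C_0 is given by ∂[p,q] = [q] − [p]. For instance
  ∂EG = G − E.
This gives a 6×12 integer matrix of rank 5; reducing to Smith normal form yields diagonal entries (1,1,1,1,1).

The boundary map ∂_2: C_2 → C_1 acts by ∂[p,q,r] = [q,r] − [p,r] + [p,q]. For instance
  ∂DEF = EF − DF + DE,
  ∂AEG = EG − AG + AE.
The 12×8 boundary matrix has rank 7 and Smith normal form diag(1,1,1,1,1,1,1).

Computing H_k = (kernel of ∂_k) / (image of ∂_{k+1}):

  H_0: rank C_0 − rank ∂_1 = 6 − 5 = 1, and the invariant factors of ∂_1 are all 1, so H_0 = Z.
  H_1: rank ker ∂_1 − rank ∂_2 = (12 − 5) − 7 = 0, and the invariant factors of ∂_2 are all 1, so H_1 = 0.
  H_2: rank ker ∂_2 − rank ∂_3 = (8 − 7) − 0 = 1, and there is no ∂_3, so H_2 = Z.

H_0 = Z,  H_1 = 0,  H_2 = Z.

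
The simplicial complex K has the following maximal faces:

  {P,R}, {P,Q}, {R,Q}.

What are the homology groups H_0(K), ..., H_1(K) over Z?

Take the total order P < Q < R on the vertex set. Then K (dimension 1) consists of the simplices:

  0-simplices (3): P, Q, R
  1-simplices (3): PQ, PR, QR

giving chain groups C_0 ≅ Z^3, C_1 ≅ Z^3.

∂_1: C_1 → C_0 maps an edge to its endpoints' difference, ∂[p,q] = q − p. For instance
  ∂PR = R − P.
As a 3×3 matrix over Z this has rank 2, with invariant factors (1,1).

Reading off H_k = ker ∂_k / im ∂_{k+1}:

  H_0: rank C_0 − rank ∂_1 = 3 − 2 = 1, and the invariant factors of ∂_1 are all 1, so H_0 ≅ Z.
  H_1: rank ker ∂_1 − rank ∂_2 = (3 − 2) − 0 = 1, and there is no ∂_2, so H_1 ≅ Z.

H_0 ≅ Z,  H_1 ≅ Z.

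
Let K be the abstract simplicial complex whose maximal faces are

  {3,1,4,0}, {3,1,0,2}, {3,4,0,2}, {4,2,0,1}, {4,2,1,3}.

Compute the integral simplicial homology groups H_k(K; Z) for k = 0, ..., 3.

K has 5 vertices, 10 edges, 10 triangles, 5 3-simplices.
rank ∂_0 = 0, rank ∂_1 = 4 ⇒ b_0 = 5 − 0 − 4 = 1; all invariant factors of ∂_1 are 1 so no torsion. So H_0 ≅ Z.
rank ∂_1 = 4, rank ∂_2 = 6 ⇒ b_1 = 10 − 4 − 6 = 0; all invariant factors of ∂_2 are 1 so no torsion. So H_1 ≅ 0.
rank ∂_2 = 6, rank ∂_3 = 4 ⇒ b_2 = 10 − 6 − 4 = 0; all invariant factors of ∂_3 are 1 so no torsion. So H_2 ≅ 0.
rank ∂_3 = 4, rank ∂_4 = 0 ⇒ b_3 = 5 − 4 − 0 = 1. So H_3 ≅ Z.

H_0 ≅ Z,  H_1 = 0,  H_2 = 0,  H_3 ≅ Z.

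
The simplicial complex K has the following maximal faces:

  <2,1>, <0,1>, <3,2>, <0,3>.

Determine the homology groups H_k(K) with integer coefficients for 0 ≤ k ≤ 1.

H_0 = Z,  H_1 = Z.

Order the vertices as 0 < 1 < 2 < 3. Listing each simplex with vertices in this order, K has dimension 1 with simplices:

  0-simplices (4): [0], [1], [2], [3]
  1-simplices (4): [0,1], [0,3], [1,2], [2,3]

Hence C_0 ≅ Z^4, C_1 ≅ Z^4.

∂_1: C_1 → C_0 sends each edge [p,q] (with p < q) to q − p.
The 4×4 boundary matrix has rank 3 and Smith normal form diag(1,1,1).

Reading off H_k = ker ∂_k / im ∂_{k+1}:

  H_0: rank C_0 − rank ∂_1 = 4 − 3 = 1, and the invariant factors of ∂_1 are all 1, so H_0 ≅ Z.
  H_1: rank ker ∂_1 − rank ∂_2 = (4 − 3) − 0 = 1, and there is no ∂_2, so H_1 ≅ Z.

As a check, the Euler characteristic is 4 − 4 = 0, which agrees with 1 − 1 = 0.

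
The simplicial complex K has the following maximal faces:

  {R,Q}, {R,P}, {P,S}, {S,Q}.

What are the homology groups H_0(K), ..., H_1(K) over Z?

Fix the vertex order P < Q < R < S and write every simplex with vertices in increasing order. Then dim K = 1 and the simplices of K are:

  0-simplices (4): P, Q, R, S
  1-simplices (4): PR, PS, QR, QS

giving chain groups C_0 ≅ Z^4, C_1 ≅ Z^4.

Boundary ∂_1: C_1 → C_0 maps an edge to its endpoints' difference, ∂[p,q] = q − p. For instance
  ∂PS = S − P.
This gives a 4×4 integer matrix of rank 3; reducing to Smith normal form yields diagonal entries (1,1,1).

Now H_k = ker ∂_k / im ∂_{k+1}, so:

  H_0: rank C_0 − rank ∂_1 = 4 − 3 = 1, and the invariant factors of ∂_1 are all 1, so H_0 = Z.
  H_1: rank ker ∂_1 − rank ∂_2 = (4 − 3) − 0 = 1, and there is no ∂_2, so H_1 = Z.

H_0 ≅ Z,  H_1 ≅ Z.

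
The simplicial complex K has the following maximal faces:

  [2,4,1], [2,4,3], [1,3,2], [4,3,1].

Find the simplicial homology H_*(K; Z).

H_0 = Z,  H_1 = 0,  H_2 = Z.

Take the total order 1 < 2 < 3 < 4 on the vertex set. Then K (dimension 2) consists of the simplices:

  0-simplices (4): [1], [2], [3], [4]
  1-simplices (6): [1,2], [1,3], [1,4], [2,3], [2,4], [3,4]
  2-simplices (4): [1,2,3], [1,2,4], [1,3,4], [2,3,4]

Hence C_0 ≅ Z^4, C_1 ≅ Z^6, C_2 ≅ Z^4.

The boundary map ∂_1: C_1 → C_0 is given by ∂[p,q] = [q] − [p]. For instance
  ∂[1,2] = [2] − [1].
The 4×6 boundary matrix has rank 3 and Smith normal form diag(1,1,1).

Boundary ∂_2: C_2 → C_1 maps a triangle to the signed sum of its edges. For instance
  ∂[1,3,4] = [3,4] − [1,4] + [1,3],
  ∂[1,2,3] = [2,3] − [1,3] + [1,2].
This gives a 6×4 integer matrix of rank 3; reducing to Smith normal form yields diagonal entries (1,1,1).

Now H_k = ker ∂_k / im ∂_{k+1}, so:

  H_0: rank C_0 − rank ∂_1 = 4 − 3 = 1, and the invariant factors of ∂_1 are all 1, so H_0 = Z.
  H_1: rank ker ∂_1 − rank ∂_2 = (6 − 3) − 3 = 0, and the invariant factors of ∂_2 are all 1, so H_1 = 0.
  H_2: rank ker ∂_2 − rank ∂_3 = (4 − 3) − 0 = 1, and there is no ∂_3, so H_2 = Z.

As a check, the Euler characteristic is 4 − 6 + 4 = 2, which agrees with 1 − 0 + 1 = 2.
(K is a triangulation of the 2-sphere S^2.)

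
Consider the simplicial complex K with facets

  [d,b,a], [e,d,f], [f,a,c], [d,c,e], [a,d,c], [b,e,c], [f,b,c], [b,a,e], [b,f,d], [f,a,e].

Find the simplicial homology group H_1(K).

H_1 ≅ Z/2Z.

We work with the vertex ordering a < b < c < d < e < f. The simplices of K, each written with vertices in increasing order, are:

  0-simplices (6): a, b, c, d, e, f
  1-simplices (15): ab, ac, ad, ae, af, bc, bd, be, bf, cd, ce, cf, de, df, ef
  2-simplices (10): abd, abe, acd, acf, aef, bce, bcf, bdf, cde, def

giving chain groups C_0 ≅ Z^6, C_1 ≅ Z^15, C_2 ≅ Z^10.

The boundary map ∂_1: C_1 → C_0 is given by ∂[p,q] = [q] − [p]. For instance
  ∂ce = e − c.
As a 6×15 matrix over Z this has rank 5, with invariant factors (1,1,1,1,1).

The boundary map ∂_2: C_2 → C_1 sends each 2-simplex [p,q,r] to [q,r] − [p,r] + [p,q]. For instance
  ∂aef = ef − af + ae,
  ∂bce = ce − be + bc.
This gives a 15×10 integer matrix of rank 10; reducing to Smith normal form yields diagonal entries (1,1,1,1,1,1,1,1,1,2).

From H_k ≅ ker(∂_k) / im(∂_{k+1}) we obtain:

  H_1: rank ker ∂_1 − rank ∂_2 = (15 − 5) − 10 = 0, and ∂_2 has invariant factor 2 > 1, so H_1 ≅ Z/2Z.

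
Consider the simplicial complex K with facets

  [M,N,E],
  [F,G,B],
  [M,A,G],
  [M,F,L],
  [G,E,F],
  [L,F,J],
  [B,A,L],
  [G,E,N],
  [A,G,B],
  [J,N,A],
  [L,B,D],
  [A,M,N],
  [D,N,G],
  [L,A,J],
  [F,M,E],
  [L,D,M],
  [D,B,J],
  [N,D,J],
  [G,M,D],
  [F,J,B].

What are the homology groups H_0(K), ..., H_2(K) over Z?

Fix the vertex order A < B < D < E < F < G < J < L < M < N and write every simplex with vertices in increasing order. Then dim K = 2 and the simplices of K are:

  0-simplices (10): A, B, D, E, F, G, J, L, M, N
  1-simplices (30): AB, AG, AJ, AL, AM, AN, BD, BF, BG, BJ, BL, DG, DJ, DL, DM, DN, EF, EG, EM, EN, FG, FJ, FL, FM, GM, GN, JL, JN, LM, MN
  2-simplices (20): ABG, ABL, AGM, AJL, AJN, AMN, BDJ, BDL, BFG, BFJ, DGM, DGN, DJN, DLM, EFG, EFM, EGN, EMN, FJL, FLM

giving chain groups C_0 ≅ Z^10, C_1 ≅ Z^30, C_2 ≅ Z^20.

Boundary ∂_1: C_1 → C_0 sends each edge [p,q] (with p < q) to q − p. For instance
  ∂DJ = J − D.
The 10×30 boundary matrix has rank 9 and Smith normal form diag(1,1,1,1,1,1,1,1,1).

∂_2: C_2 → C_1 sends each 2-simplex [p,q,r] to [q,r] − [p,r] + [p,q]. For instance
  ∂AGM = GM − AM + AG,
  ∂EMN = MN − EN + EM.
The resulting 30×20 matrix has rank 20, and its Smith normal form has invariant factors (1,1,1,1,1,1,1,1,1,1,1,1,1,1,1,1,1,1,1,2).

Computing H_k = (kernel of ∂_k) / (image of ∂_{k+1}):

  H_0: rank C_0 − rank ∂_1 = 10 − 9 = 1, and the invariant factors of ∂_1 are all 1, so H_0 ≅ Z.
  H_1: rank ker ∂_1 − rank ∂_2 = (30 − 9) − 20 = 1, and ∂_2 has invariant factor 2 > 1, so H_1 ≅ Z ⊕ Z/2.
  H_2: rank ker ∂_2 − rank ∂_3 = (20 − 20) − 0 = 0, and there is no ∂_3, so H_2 ≅ 0.

As a check, the Euler characteristic is 10 − 30 + 20 = 0, which agrees with 1 − 1 + 0 = 0.

H_0 ≅ Z,  H_1 ≅ Z ⊕ Z/2,  H_2 = 0.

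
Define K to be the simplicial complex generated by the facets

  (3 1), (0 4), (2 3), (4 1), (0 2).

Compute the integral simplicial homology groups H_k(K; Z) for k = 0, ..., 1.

K has 5 vertices, 5 edges.
rank ∂_0 = 0, rank ∂_1 = 4 ⇒ b_0 = 5 − 0 − 4 = 1; all invariant factors of ∂_1 are 1 so no torsion. So H_0 ≅ Z.
rank ∂_1 = 4, rank ∂_2 = 0 ⇒ b_1 = 5 − 4 − 0 = 1. So H_1 ≅ Z.

H_0 ≅ Z,  H_1 ≅ Z.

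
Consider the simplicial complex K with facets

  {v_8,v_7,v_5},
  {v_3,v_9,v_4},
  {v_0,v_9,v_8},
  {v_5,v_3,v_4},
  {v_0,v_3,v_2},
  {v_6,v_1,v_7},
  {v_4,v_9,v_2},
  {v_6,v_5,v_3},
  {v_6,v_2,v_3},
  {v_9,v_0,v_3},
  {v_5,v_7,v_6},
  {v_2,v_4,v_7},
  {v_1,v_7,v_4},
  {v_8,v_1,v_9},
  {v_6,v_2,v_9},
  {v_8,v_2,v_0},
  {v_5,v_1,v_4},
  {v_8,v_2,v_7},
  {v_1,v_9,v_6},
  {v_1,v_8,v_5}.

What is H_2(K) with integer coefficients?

Take the total order v_0 < v_1 < v_2 < v_3 < v_4 < v_5 < v_6 < v_7 < v_8 < v_9 on the vertex set. Then K (dimension 2) consists of the simplices:

  0-simplices (10): [v_0], [v_1], [v_2], [v_3], [v_4], [v_5], [v_6], [v_7], [v_8], [v_9]
  1-simplices (30): (30 of them)
  2-simplices (20): (20 of them)

so the chain groups are C_0 ≅ Z^10, C_1 ≅ Z^30, C_2 ≅ Z^20.

Boundary ∂_1: C_1 → C_0 maps an edge to its endpoints' difference, ∂[p,q] = q − p.
The 10×30 boundary matrix has rank 9 and Smith normal form diag(1,1,1,1,1,1,1,1,1).

The boundary map ∂_2: C_2 → C_1 acts by ∂[p,q,r] = [q,r] − [p,r] + [p,q]. For instance
  ∂[v_1,v_5,v_8] = [v_5,v_8] − [v_1,v_8] + [v_1,v_5],
  ∂[v_5,v_7,v_8] = [v_7,v_8] − [v_5,v_8] + [v_5,v_7].
The resulting 30×20 matrix has rank 20, and its Smith normal form has invariant factors (1,1,1,1,1,1,1,1,1,1,1,1,1,1,1,1,1,1,1,2).

Computing H_k = (kernel of ∂_k) / (image of ∂_{k+1}):

  H_2: rank ker ∂_2 − rank ∂_3 = (20 − 20) − 0 = 0, and there is no ∂_3, so H_2 ≅ 0.

H_2 ≅ 0.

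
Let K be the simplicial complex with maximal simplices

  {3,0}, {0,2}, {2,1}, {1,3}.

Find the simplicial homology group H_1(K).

K has 4 vertices, 4 edges.
rank ∂_1 = 3, rank ∂_2 = 0 ⇒ b_1 = 4 − 3 − 0 = 1. So H_1 ≅ Z.

H_1 = Z.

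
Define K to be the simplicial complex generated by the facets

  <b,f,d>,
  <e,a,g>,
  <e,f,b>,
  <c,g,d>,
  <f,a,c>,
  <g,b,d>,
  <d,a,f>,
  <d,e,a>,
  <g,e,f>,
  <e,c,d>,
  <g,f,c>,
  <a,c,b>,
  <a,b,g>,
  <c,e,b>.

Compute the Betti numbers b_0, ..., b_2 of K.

Fix the vertex order a < b < c < d < e < f < g and write every simplex with vertices in increasing order. Then dim K = 2 and the simplices of K are:

  0-simplices (7): a, b, c, d, e, f, g
  1-simplices (21): ab, ac, ad, ae, af, ag, bc, bd, be, bf, bg, cd, ce, cf, cg, de, df, dg, ef, eg, fg
  2-simplices (14): abc, abg, acf, ade, adf, aeg, bce, bdf, bdg, bef, cde, cdg, cfg, efg

Hence C_0 ≅ Z^7, C_1 ≅ Z^21, C_2 ≅ Z^14.

The boundary map ∂_1: C_1 → C_0 is given by ∂[p,q] = [q] − [p]. For instance
  ∂dg = g − d.
As a 7×21 matrix over Z this has rank 6, with invariant factors (1,1,1,1,1,1).

Boundary ∂_2: C_2 → C_1 sends each 2-simplex [p,q,r] to [q,r] − [p,r] + [p,q]. For instance
  ∂abg = bg − ag + ab,
  ∂efg = fg − eg + ef.
As a 21×14 matrix over Z this has rank 13, with invariant factors (1,1,1,1,1,1,1,1,1,1,1,1,1).

Now H_k = ker ∂_k / im ∂_{k+1}, so:

  H_0: rank C_0 − rank ∂_1 = 7 − 6 = 1, and the invariant factors of ∂_1 are all 1, so H_0 = Z.
  H_1: rank ker ∂_1 − rank ∂_2 = (21 − 6) − 13 = 2, and the invariant factors of ∂_2 are all 1, so H_1 = Z^2.
  H_2: rank ker ∂_2 − rank ∂_3 = (14 − 13) − 0 = 1, and there is no ∂_3, so H_2 = Z.

Hence the Betti numbers are b_0 = 1, b_1 = 2, b_2 = 1.

b_0 = 1, b_1 = 2, b_2 = 1.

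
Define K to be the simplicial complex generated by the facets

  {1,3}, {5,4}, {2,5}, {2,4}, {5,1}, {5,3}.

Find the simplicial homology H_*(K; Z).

H_0 = Z,  H_1 = Z^2.

Take the total order 1 < 2 < 3 < 4 < 5 on the vertex set. Then K (dimension 1) consists of the simplices:

  0-simplices (5): [1], [2], [3], [4], [5]
  1-simplices (6): [1,3], [1,5], [2,4], [2,5], [3,5], [4,5]

so the chain groups are C_0 ≅ Z^5, C_1 ≅ Z^6.

∂_1: C_1 → C_0 sends each edge [p,q] (with p < q) to q − p. For instance
  ∂[1,3] = [3] − [1].
The 5×6 boundary matrix has rank 4 and Smith normal form diag(1,1,1,1).

From H_k ≅ ker(∂_k) / im(∂_{k+1}) we obtain:

  H_0: rank C_0 − rank ∂_1 = 5 − 4 = 1, and the invariant factors of ∂_1 are all 1, so H_0 = Z.
  H_1: rank ker ∂_1 − rank ∂_2 = (6 − 4) − 0 = 2, and there is no ∂_2, so H_1 = Z^2.

As a check, the Euler characteristic is 5 − 6 = -1, which agrees with 1 − 2 = -1.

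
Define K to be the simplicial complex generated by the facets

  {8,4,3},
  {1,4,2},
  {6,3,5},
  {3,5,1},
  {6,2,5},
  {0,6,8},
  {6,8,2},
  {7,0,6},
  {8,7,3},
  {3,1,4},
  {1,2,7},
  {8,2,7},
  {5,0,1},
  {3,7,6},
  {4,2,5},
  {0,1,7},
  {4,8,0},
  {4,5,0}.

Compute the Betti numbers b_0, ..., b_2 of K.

Take the total order 0 < 1 < 2 < 3 < 4 < 5 < 6 < 7 < 8 on the vertex set. Then K (dimension 2) consists of the simplices:

  0-simplices (9): [0], [1], [2], [3], [4], [5], [6], [7], [8]
  1-simplices (27): (27 of them)
  2-simplices (18): [0,1,5], [0,1,7], [0,4,5], [0,4,8], [0,6,7], [0,6,8], [1,2,4], [1,2,7], [1,3,4], [1,3,5], [2,4,5], [2,5,6], [2,6,8], [2,7,8], [3,4,8], [3,5,6], [3,6,7], [3,7,8]

so the chain groups are C_0 ≅ Z^9, C_1 ≅ Z^27, C_2 ≅ Z^18.

The boundary map ∂_1: C_1 → C_0 sends each edge [p,q] (with p < q) to q − p.
The 9×27 boundary matrix has rank 8 and Smith normal form diag(1,1,1,1,1,1,1,1).

∂_2: C_2 → C_1 maps a triangle to the signed sum of its edges. For instance
  ∂[3,4,8] = [4,8] − [3,8] + [3,4],
  ∂[2,4,5] = [4,5] − [2,5] + [2,4].
The 27×18 boundary matrix has rank 18 and Smith normal form diag(1,1,1,1,1,1,1,1,1,1,1,1,1,1,1,1,1,2).

From H_k ≅ ker(∂_k) / im(∂_{k+1}) we obtain:

  H_0: rank C_0 − rank ∂_1 = 9 − 8 = 1, and the invariant factors of ∂_1 are all 1, so H_0 ≅ Z.
  H_1: rank ker ∂_1 − rank ∂_2 = (27 − 8) − 18 = 1, and ∂_2 has invariant factor 2 > 1, so H_1 ≅ Z × Z/2.
  H_2: rank ker ∂_2 − rank ∂_3 = (18 − 18) − 0 = 0, and there is no ∂_3, so H_2 ≅ 0.

Hence the Betti numbers are b_0 = 1, b_1 = 1, b_2 = 0.

b_0 = 1, b_1 = 1, b_2 = 0.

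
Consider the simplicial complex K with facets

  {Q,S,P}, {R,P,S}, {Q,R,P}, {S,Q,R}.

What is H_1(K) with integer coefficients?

H_1 ≅ 0.

Order the vertices as P < Q < R < S. Listing each simplex with vertices in this order, K has dimension 2 with simplices:

  0-simplices (4): P, Q, R, S
  1-simplices (6): PQ, PR, PS, QR, QS, RS
  2-simplices (4): PQR, PQS, PRS, QRS

Hence C_0 ≅ Z^4, C_1 ≅ Z^6, C_2 ≅ Z^4.

The boundary map ∂_1: C_1 → C_0 is given by ∂[p,q] = [q] − [p].
The resulting 4×6 matrix has rank 3, and its Smith normal form has invariant factors (1,1,1).

∂_2: C_2 → C_1 maps a triangle to the signed sum of its edges. For instance
  ∂PQR = QR − PR + PQ,
  ∂PQS = QS − PS + PQ.
The 6×4 boundary matrix has rank 3 and Smith normal form diag(1,1,1).

Computing H_k = (kernel of ∂_k) / (image of ∂_{k+1}):

  H_1: rank ker ∂_1 − rank ∂_2 = (6 − 3) − 3 = 0, and the invariant factors of ∂_2 are all 1, so H_1 = 0.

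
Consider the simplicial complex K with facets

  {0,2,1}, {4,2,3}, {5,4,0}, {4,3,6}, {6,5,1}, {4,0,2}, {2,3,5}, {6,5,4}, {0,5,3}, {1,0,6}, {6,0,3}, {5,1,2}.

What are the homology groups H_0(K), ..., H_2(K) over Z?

H_0 ≅ Z,  H_1 ≅ Z/2,  H_2 = 0.

Order the vertices as 0 < 1 < 2 < 3 < 4 < 5 < 6. Listing each simplex with vertices in this order, K has dimension 2 with simplices:

  0-simplices (7): [0], [1], [2], [3], [4], [5], [6]
  1-simplices (18): [0,1], [0,2], [0,3], [0,4], [0,5], [0,6], [1,2], [1,5], [1,6], [2,3], [2,4], [2,5], [3,4], [3,5], [3,6], [4,5], [4,6], [5,6]
  2-simplices (12): [0,1,2], [0,1,6], [0,2,4], [0,3,5], [0,3,6], [0,4,5], [1,2,5], [1,5,6], [2,3,4], [2,3,5], [3,4,6], [4,5,6]

giving chain groups C_0 ≅ Z^7, C_1 ≅ Z^18, C_2 ≅ Z^12.

Boundary ∂_1: C_1 → C_0 sends each edge [p,q] (with p < q) to q − p.
This gives a 7×18 integer matrix of rank 6; reducing to Smith normal form yields diagonal entries (1,1,1,1,1,1).

∂_2: C_2 → C_1 acts by ∂[p,q,r] = [q,r] − [p,r] + [p,q]. For instance
  ∂[2,3,4] = [3,4] − [2,4] + [2,3],
  ∂[2,3,5] = [3,5] − [2,5] + [2,3].
This gives a 18×12 integer matrix of rank 12; reducing to Smith normal form yields diagonal entries (1,1,1,1,1,1,1,1,1,1,1,2).

Computing H_k = (kernel of ∂_k) / (image of ∂_{k+1}):

  H_0: rank C_0 − rank ∂_1 = 7 − 6 = 1, and the invariant factors of ∂_1 are all 1, so H_0 = Z.
  H_1: rank ker ∂_1 − rank ∂_2 = (18 − 6) − 12 = 0, and ∂_2 has invariant factor 2 > 1, so H_1 = Z/2.
  H_2: rank ker ∂_2 − rank ∂_3 = (12 − 12) − 0 = 0, and there is no ∂_3, so H_2 = 0.

(K is a triangulation of the real projective plane RP^2.)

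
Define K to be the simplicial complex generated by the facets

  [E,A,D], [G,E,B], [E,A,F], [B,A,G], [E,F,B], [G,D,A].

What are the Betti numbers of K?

Take the total order A < B < D < E < F < G on the vertex set. Then K (dimension 2) consists of the simplices:

  0-simplices (6): A, B, D, E, F, G
  1-simplices (12): AB, AD, AE, AF, AG, BE, BF, BG, DE, DG, EF, EG
  2-simplices (6): ABG, ADE, ADG, AEF, BEF, BEG

so the chain groups are C_0 ≅ Z^6, C_1 ≅ Z^12, C_2 ≅ Z^6.

∂_1: C_1 → C_0 maps an edge to its endpoints' difference, ∂[p,q] = q − p. For instance
  ∂EF = F − E.
The resulting 6×12 matrix has rank 5, and its Smith normal form has invariant factors (1,1,1,1,1).

∂_2: C_2 → C_1 acts by ∂[p,q,r] = [q,r] − [p,r] + [p,q]. For instance
  ∂BEG = EG − BG + BE,
  ∂ABG = BG − AG + AB.
The 12×6 boundary matrix has rank 6 and Smith normal form diag(1,1,1,1,1,1).

Computing H_k = (kernel of ∂_k) / (image of ∂_{k+1}):

  H_0: rank C_0 − rank ∂_1 = 6 − 5 = 1, and the invariant factors of ∂_1 are all 1, so H_0 = Z.
  H_1: rank ker ∂_1 − rank ∂_2 = (12 − 5) − 6 = 1, and the invariant factors of ∂_2 are all 1, so H_1 = Z.
  H_2: rank ker ∂_2 − rank ∂_3 = (6 − 6) − 0 = 0, and there is no ∂_3, so H_2 = 0.

(K is a triangulation of the cylinder S^1 x I.)

Hence the Betti numbers are b_0 = 1, b_1 = 1, b_2 = 0.

b_0 = 1, b_1 = 1, b_2 = 0.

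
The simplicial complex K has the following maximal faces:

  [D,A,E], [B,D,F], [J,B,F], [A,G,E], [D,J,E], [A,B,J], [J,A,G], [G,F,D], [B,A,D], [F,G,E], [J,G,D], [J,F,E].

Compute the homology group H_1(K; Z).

Take the total order A < B < D < E < F < G < J on the vertex set. Then K (dimension 2) consists of the simplices:

  0-simplices (7): A, B, D, E, F, G, J
  1-simplices (18): AB, AD, AE, AG, AJ, BD, BF, BJ, DE, DF, DG, DJ, EF, EG, EJ, FG, FJ, GJ
  2-simplices (12): ABD, ABJ, ADE, AEG, AGJ, BDF, BFJ, DEJ, DFG, DGJ, EFG, EFJ

so the chain groups are C_0 ≅ Z^7, C_1 ≅ Z^18, C_2 ≅ Z^12.

∂_1: C_1 → C_0 maps an edge to its endpoints' difference, ∂[p,q] = q − p.
This gives a 7×18 integer matrix of rank 6; reducing to Smith normal form yields diagonal entries (1,1,1,1,1,1).

∂_2: C_2 → C_1 maps a triangle to the signed sum of its edges. For instance
  ∂DEJ = EJ − DJ + DE,
  ∂DFG = FG − DG + DF.
The 18×12 boundary matrix has rank 12 and Smith normal form diag(1,1,1,1,1,1,1,1,1,1,1,2).

Computing H_k = (kernel of ∂_k) / (image of ∂_{k+1}):

  H_1: rank ker ∂_1 − rank ∂_2 = (18 − 6) − 12 = 0, and ∂_2 has invariant factor 2 > 1, so H_1 = Z/2.

(K is a triangulation of the real projective plane RP^2.)

H_1 = Z/2.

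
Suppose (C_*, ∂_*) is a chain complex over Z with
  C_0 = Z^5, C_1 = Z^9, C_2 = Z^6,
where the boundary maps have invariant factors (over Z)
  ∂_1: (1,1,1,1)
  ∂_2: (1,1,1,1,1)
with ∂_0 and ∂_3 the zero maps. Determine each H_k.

H_0 = Z,  H_1 = 0,  H_2 = Z.

H_0: b_0 = 5 − 0 − 4 = 1; torsion from ∂_1 factors > 1: none. So H_0 = Z.
H_1: b_1 = 9 − 4 − 5 = 0; torsion from ∂_2 factors > 1: none. So H_1 = 0.
H_2: b_2 = 6 − 5 − 0 = 1; torsion from ∂_3 factors > 1: none. So H_2 = Z.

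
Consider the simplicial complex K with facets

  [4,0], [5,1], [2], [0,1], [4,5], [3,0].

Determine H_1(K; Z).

H_1 = Z.

We work with the vertex ordering 0 < 1 < 2 < 3 < 4 < 5. The simplices of K, each written with vertices in increasing order, are:

  0-simplices (6): [0], [1], [2], [3], [4], [5]
  1-simplices (5): [0,1], [0,3], [0,4], [1,5], [4,5]

Hence C_0 ≅ Z^6, C_1 ≅ Z^5.

The boundary map ∂_1: C_1 → C_0 sends each edge [p,q] (with p < q) to q − p.
This gives a 6×5 integer matrix of rank 4; reducing to Smith normal form yields diagonal entries (1,1,1,1).

Reading off H_k = ker ∂_k / im ∂_{k+1}:

  H_1: rank ker ∂_1 − rank ∂_2 = (5 − 4) − 0 = 1, and there is no ∂_2, so H_1 ≅ Z.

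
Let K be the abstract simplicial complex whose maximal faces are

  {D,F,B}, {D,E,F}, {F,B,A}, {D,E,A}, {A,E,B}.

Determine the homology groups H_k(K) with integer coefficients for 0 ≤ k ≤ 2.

Order the vertices as A < B < D < E < F. Listing each simplex with vertices in this order, K has dimension 2 with simplices:

  0-simplices (5): A, B, D, E, F
  1-simplices (10): AB, AD, AE, AF, BD, BE, BF, DE, DF, EF
  2-simplices (5): ABE, ABF, ADE, BDF, DEF

so the chain groups are C_0 ≅ Z^5, C_1 ≅ Z^10, C_2 ≅ Z^5.

The boundary map ∂_1: C_1 → C_0 maps an edge to its endpoints' difference, ∂[p,q] = q − p. For instance
  ∂AB = B − A.
As a 5×10 matrix over Z this has rank 4, with invariant factors (1,1,1,1).

Boundary ∂_2: C_2 → C_1 sends each 2-simplex [p,q,r] to [q,r] − [p,r] + [p,q]. For instance
  ∂BDF = DF − BF + BD,
  ∂ABE = BE − AE + AB.
The resulting 10×5 matrix has rank 5, and its Smith normal form has invariant factors (1,1,1,1,1).

Reading off H_k = ker ∂_k / im ∂_{k+1}:

  H_0: rank C_0 − rank ∂_1 = 5 − 4 = 1, and the invariant factors of ∂_1 are all 1, so H_0 ≅ Z.
  H_1: rank ker ∂_1 − rank ∂_2 = (10 − 4) − 5 = 1, and the invariant factors of ∂_2 are all 1, so H_1 ≅ Z.
  H_2: rank ker ∂_2 − rank ∂_3 = (5 − 5) − 0 = 0, and there is no ∂_3, so H_2 ≅ 0.

H_0 ≅ Z,  H_1 ≅ Z,  H_2 = 0.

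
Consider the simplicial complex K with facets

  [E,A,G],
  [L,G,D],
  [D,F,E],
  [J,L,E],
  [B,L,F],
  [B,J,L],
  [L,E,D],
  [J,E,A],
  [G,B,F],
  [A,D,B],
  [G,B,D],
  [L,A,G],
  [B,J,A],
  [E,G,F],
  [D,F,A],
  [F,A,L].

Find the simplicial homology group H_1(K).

H_1 = Z^2.

K has 8 vertices, 24 edges, 16 triangles.
rank ∂_1 = 7, rank ∂_2 = 15 ⇒ b_1 = 24 − 7 − 15 = 2; all invariant factors of ∂_2 are 1 so no torsion. So H_1 ≅ Z^2.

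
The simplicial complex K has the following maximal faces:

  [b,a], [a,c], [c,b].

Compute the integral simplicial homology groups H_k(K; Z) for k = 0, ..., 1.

Take the total order a < b < c on the vertex set. Then K (dimension 1) consists of the simplices:

  0-simplices (3): a, b, c
  1-simplices (3): ab, ac, bc

giving chain groups C_0 ≅ Z^3, C_1 ≅ Z^3.

Boundary ∂_1: C_1 → C_0 sends each edge [p,q] (with p < q) to q − p. For instance
  ∂bc = c − b.
The resulting 3×3 matrix has rank 2, and its Smith normal form has invariant factors (1,1).

From H_k ≅ ker(∂_k) / im(∂_{k+1}) we obtain:

  H_0: rank C_0 − rank ∂_1 = 3 − 2 = 1, and the invariant factors of ∂_1 are all 1, so H_0 ≅ Z.
  H_1: rank ker ∂_1 − rank ∂_2 = (3 − 2) − 0 = 1, and there is no ∂_2, so H_1 ≅ Z.

(K is a triangulation of the circle S^1.)

H_0 ≅ Z,  H_1 ≅ Z.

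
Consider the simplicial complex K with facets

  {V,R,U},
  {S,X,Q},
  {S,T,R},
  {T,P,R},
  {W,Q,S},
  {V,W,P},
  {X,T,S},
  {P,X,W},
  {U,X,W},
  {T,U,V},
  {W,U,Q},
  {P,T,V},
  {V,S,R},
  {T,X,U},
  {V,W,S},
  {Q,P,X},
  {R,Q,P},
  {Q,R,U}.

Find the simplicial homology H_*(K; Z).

Fix the vertex order P < Q < R < S < T < U < V < W < X and write every simplex with vertices in increasing order. Then dim K = 2 and the simplices of K are:

  0-simplices (9): P, Q, R, S, T, U, V, W, X
  1-simplices (27): PQ, PR, PT, PV, PW, PX, QR, QS, QU, QW, QX, RS, RT, RU, RV, ST, SV, SW, SX, TU, TV, TX, UV, UW, UX, VW, WX
  2-simplices (18): PQR, PQX, PRT, PTV, PVW, PWX, QRU, QSW, QSX, QUW, RST, RSV, RUV, STX, SVW, TUV, TUX, UWX

giving chain groups C_0 ≅ Z^9, C_1 ≅ Z^27, C_2 ≅ Z^18.

The boundary map ∂_1: C_1 → C_0 sends each edge [p,q] (with p < q) to q − p. For instance
  ∂PT = T − P.
The 9×27 boundary matrix has rank 8 and Smith normal form diag(1,1,1,1,1,1,1,1).

∂_2: C_2 → C_1 maps a triangle to the signed sum of its edges. For instance
  ∂PWX = WX − PX + PW,
  ∂PVW = VW − PW + PV.
The resulting 27×18 matrix has rank 18, and its Smith normal form has invariant factors (1,1,1,1,1,1,1,1,1,1,1,1,1,1,1,1,1,2).

Computing H_k = (kernel of ∂_k) / (image of ∂_{k+1}):

  H_0: rank C_0 − rank ∂_1 = 9 − 8 = 1, and the invariant factors of ∂_1 are all 1, so H_0 = Z.
  H_1: rank ker ∂_1 − rank ∂_2 = (27 − 8) − 18 = 1, and ∂_2 has invariant factor 2 > 1, so H_1 = Z ⊕ Z/2.
  H_2: rank ker ∂_2 − rank ∂_3 = (18 − 18) − 0 = 0, and there is no ∂_3, so H_2 = 0.

(K is a triangulation of the Klein bottle.)

H_0 = Z,  H_1 = Z ⊕ Z/2,  H_2 = 0.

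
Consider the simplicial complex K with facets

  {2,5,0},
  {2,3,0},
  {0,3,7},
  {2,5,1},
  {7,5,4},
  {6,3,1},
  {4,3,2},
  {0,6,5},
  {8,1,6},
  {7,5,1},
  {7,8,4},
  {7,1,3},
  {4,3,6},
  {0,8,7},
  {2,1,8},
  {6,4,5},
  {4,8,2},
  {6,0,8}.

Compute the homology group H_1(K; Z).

Take the total order 0 < 1 < 2 < 3 < 4 < 5 < 6 < 7 < 8 on the vertex set. Then K (dimension 2) consists of the simplices:

  0-simplices (9): [0], [1], [2], [3], [4], [5], [6], [7], [8]
  1-simplices (27): (27 of them)
  2-simplices (18): [0,2,3], [0,2,5], [0,3,7], [0,5,6], [0,6,8], [0,7,8], [1,2,5], [1,2,8], [1,3,6], [1,3,7], [1,5,7], [1,6,8], [2,3,4], [2,4,8], [3,4,6], [4,5,6], [4,5,7], [4,7,8]

giving chain groups C_0 ≅ Z^9, C_1 ≅ Z^27, C_2 ≅ Z^18.

The boundary map ∂_1: C_1 → C_0 is given by ∂[p,q] = [q] − [p]. For instance
  ∂[3,7] = [7] − [3].
This gives a 9×27 integer matrix of rank 8; reducing to Smith normal form yields diagonal entries (1,1,1,1,1,1,1,1).

∂_2: C_2 → C_1 sends each 2-simplex [p,q,r] to [q,r] − [p,r] + [p,q]. For instance
  ∂[1,2,5] = [2,5] − [1,5] + [1,2],
  ∂[4,5,6] = [5,6] − [4,6] + [4,5].
This gives a 27×18 integer matrix of rank 17; reducing to Smith normal form yields diagonal entries (1,1,1,1,1,1,1,1,1,1,1,1,1,1,1,1,1).

Computing H_k = (kernel of ∂_k) / (image of ∂_{k+1}):

  H_1: rank ker ∂_1 − rank ∂_2 = (27 − 8) − 17 = 2, and the invariant factors of ∂_2 are all 1, so H_1 = Z^2.

H_1 ≅ Z^2.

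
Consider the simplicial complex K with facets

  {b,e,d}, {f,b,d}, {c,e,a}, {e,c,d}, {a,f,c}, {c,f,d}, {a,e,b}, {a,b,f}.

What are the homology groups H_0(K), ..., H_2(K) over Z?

H_0 ≅ Z,  H_1 = 0,  H_2 ≅ Z.

K has 6 vertices, 12 edges, 8 triangles.
rank ∂_0 = 0, rank ∂_1 = 5 ⇒ b_0 = 6 − 0 − 5 = 1; all invariant factors of ∂_1 are 1 so no torsion. So H_0 = Z.
rank ∂_1 = 5, rank ∂_2 = 7 ⇒ b_1 = 12 − 5 − 7 = 0; all invariant factors of ∂_2 are 1 so no torsion. So H_1 = 0.
rank ∂_2 = 7, rank ∂_3 = 0 ⇒ b_2 = 8 − 7 − 0 = 1. So H_2 = Z.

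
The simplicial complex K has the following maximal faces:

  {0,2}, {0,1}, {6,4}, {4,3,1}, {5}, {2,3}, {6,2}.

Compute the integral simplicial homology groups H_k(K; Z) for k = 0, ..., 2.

We work with the vertex ordering 0 < 1 < 2 < 3 < 4 < 5 < 6. The simplices of K, each written with vertices in increasing order, are:

  0-simplices (7): [0], [1], [2], [3], [4], [5], [6]
  1-simplices (8): [0,1], [0,2], [1,3], [1,4], [2,3], [2,6], [3,4], [4,6]
  2-simplices (1): [1,3,4]

giving chain groups C_0 ≅ Z^7, C_1 ≅ Z^8, C_2 ≅ Z^1.

Boundary ∂_1: C_1 → C_0 is given by ∂[p,q] = [q] − [p].
The 7×8 boundary matrix has rank 5 and Smith normal form diag(1,1,1,1,1).

∂_2: C_2 → C_1 sends each 2-simplex [p,q,r] to [q,r] − [p,r] + [p,q]. For instance
  ∂[1,3,4] = [3,4] − [1,4] + [1,3].
The 8×1 boundary matrix has rank 1 and Smith normal form diag(1).

From H_k ≅ ker(∂_k) / im(∂_{k+1}) we obtain:

  H_0: rank C_0 − rank ∂_1 = 7 − 5 = 2, and the invariant factors of ∂_1 are all 1, so H_0 = Z^2.
  H_1: rank ker ∂_1 − rank ∂_2 = (8 − 5) − 1 = 2, and the invariant factors of ∂_2 are all 1, so H_1 = Z^2.
  H_2: rank ker ∂_2 − rank ∂_3 = (1 − 1) − 0 = 0, and there is no ∂_3, so H_2 = 0.

As a check, the Euler characteristic is 7 − 8 + 1 = 0, which agrees with 2 − 2 + 0 = 0.

H_0 ≅ Z^2,  H_1 ≅ Z^2,  H_2 = 0.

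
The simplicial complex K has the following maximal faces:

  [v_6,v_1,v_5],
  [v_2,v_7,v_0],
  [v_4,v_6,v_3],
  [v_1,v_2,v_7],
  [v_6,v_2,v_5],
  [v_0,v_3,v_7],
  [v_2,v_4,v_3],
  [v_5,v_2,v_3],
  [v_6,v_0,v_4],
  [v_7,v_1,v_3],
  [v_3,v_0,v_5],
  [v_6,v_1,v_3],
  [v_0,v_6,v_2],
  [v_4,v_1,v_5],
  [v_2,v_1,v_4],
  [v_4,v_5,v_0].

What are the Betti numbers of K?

Order the vertices as v_0 < v_1 < v_2 < v_3 < v_4 < v_5 < v_6 < v_7. Listing each simplex with vertices in this order, K has dimension 2 with simplices:

  0-simplices (8): [v_0], [v_1], [v_2], [v_3], [v_4], [v_5], [v_6], [v_7]
  1-simplices (24): (24 of them)
  2-simplices (16): (16 of them)

giving chain groups C_0 ≅ Z^8, C_1 ≅ Z^24, C_2 ≅ Z^16.

Boundary ∂_1: C_1 → C_0 is given by ∂[p,q] = [q] − [p].
As a 8×24 matrix over Z this has rank 7, with invariant factors (1,1,1,1,1,1,1).

∂_2: C_2 → C_1 maps a triangle to the signed sum of its edges. For instance
  ∂[v_1,v_4,v_5] = [v_4,v_5] − [v_1,v_5] + [v_1,v_4],
  ∂[v_0,v_4,v_6] = [v_4,v_6] − [v_0,v_6] + [v_0,v_4].
The 24×16 boundary matrix has rank 15 and Smith normal form diag(1,1,1,1,1,1,1,1,1,1,1,1,1,1,1).

Reading off H_k = ker ∂_k / im ∂_{k+1}:

  H_0: rank C_0 − rank ∂_1 = 8 − 7 = 1, and the invariant factors of ∂_1 are all 1, so H_0 ≅ Z.
  H_1: rank ker ∂_1 − rank ∂_2 = (24 − 7) − 15 = 2, and the invariant factors of ∂_2 are all 1, so H_1 ≅ Z^2.
  H_2: rank ker ∂_2 − rank ∂_3 = (16 − 15) − 0 = 1, and there is no ∂_3, so H_2 ≅ Z.

Hence the Betti numbers are b_0 = 1, b_1 = 2, b_2 = 1.

b_0 = 1, b_1 = 2, b_2 = 1.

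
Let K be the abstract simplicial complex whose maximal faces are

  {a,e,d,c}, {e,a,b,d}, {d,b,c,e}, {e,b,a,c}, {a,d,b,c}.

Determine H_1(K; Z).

Order the vertices as a < b < c < d < e. Listing each simplex with vertices in this order, K has dimension 3 with simplices:

  0-simplices (5): a, b, c, d, e
  1-simplices (10): ab, ac, ad, ae, bc, bd, be, cd, ce, de
  2-simplices (10): abc, abd, abe, acd, ace, ade, bcd, bce, bde, cde
  3-simplices (5): abcd, abce, abde, acde, bcde

Hence C_0 ≅ Z^5, C_1 ≅ Z^10, C_2 ≅ Z^10, C_3 ≅ Z^5.

The boundary map ∂_1: C_1 → C_0 is given by ∂[p,q] = [q] − [p].
As a 5×10 matrix over Z this has rank 4, with invariant factors (1,1,1,1).

∂_2: C_2 → C_1 maps a triangle to the signed sum of its edges. For instance
  ∂ace = ce − ae + ac,
  ∂abd = bd − ad + ab.
The resulting 10×10 matrix has rank 6, and its Smith normal form has invariant factors (1,1,1,1,1,1).

∂_3: C_3 → C_2 sends each 3-simplex σ to the alternating sum Σ_i (−1)^i (σ with its i-th vertex removed). For instance
  ∂bcde = cde − bde + bce − bcd,
  ∂abde = bde − ade + abe − abd.
The 10×5 boundary matrix has rank 4 and Smith normal form diag(1,1,1,1).

Reading off H_k = ker ∂_k / im ∂_{k+1}:

  H_1: rank ker ∂_1 − rank ∂_2 = (10 − 4) − 6 = 0, and the invariant factors of ∂_2 are all 1, so H_1 = 0.

H_1 = 0.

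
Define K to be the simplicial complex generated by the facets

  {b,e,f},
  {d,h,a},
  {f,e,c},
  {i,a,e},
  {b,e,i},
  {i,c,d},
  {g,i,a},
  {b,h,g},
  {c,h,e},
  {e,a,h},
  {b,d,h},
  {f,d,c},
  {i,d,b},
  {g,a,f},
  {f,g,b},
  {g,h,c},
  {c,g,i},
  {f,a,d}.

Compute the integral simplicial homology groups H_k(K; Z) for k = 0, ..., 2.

Fix the vertex order a < b < c < d < e < f < g < h < i and write every simplex with vertices in increasing order. Then dim K = 2 and the simplices of K are:

  0-simplices (9): a, b, c, d, e, f, g, h, i
  1-simplices (27): ad, ae, af, ag, ah, ai, bd, be, bf, bg, bh, bi, cd, ce, cf, cg, ch, ci, df, dh, di, ef, eh, ei, fg, gh, gi
  2-simplices (18): adf, adh, aeh, aei, afg, agi, bdh, bdi, bef, bei, bfg, bgh, cdf, cdi, cef, ceh, cgh, cgi

Hence C_0 ≅ Z^9, C_1 ≅ Z^27, C_2 ≅ Z^18.

∂_1: C_1 → C_0 sends each edge [p,q] (with p < q) to q − p. For instance
  ∂af = f − a.
The 9×27 boundary matrix has rank 8 and Smith normal form diag(1,1,1,1,1,1,1,1).

Boundary ∂_2: C_2 → C_1 acts by ∂[p,q,r] = [q,r] − [p,r] + [p,q]. For instance
  ∂cdf = df − cf + cd,
  ∂ceh = eh − ch + ce.
The 27×18 boundary matrix has rank 17 and Smith normal form diag(1,1,1,1,1,1,1,1,1,1,1,1,1,1,1,1,1).

Computing H_k = (kernel of ∂_k) / (image of ∂_{k+1}):

  H_0: rank C_0 − rank ∂_1 = 9 − 8 = 1, and the invariant factors of ∂_1 are all 1, so H_0 = Z.
  H_1: rank ker ∂_1 − rank ∂_2 = (27 − 8) − 17 = 2, and the invariant factors of ∂_2 are all 1, so H_1 = Z^2.
  H_2: rank ker ∂_2 − rank ∂_3 = (18 − 17) − 0 = 1, and there is no ∂_3, so H_2 = Z.

H_0 ≅ Z,  H_1 ≅ Z^2,  H_2 ≅ Z.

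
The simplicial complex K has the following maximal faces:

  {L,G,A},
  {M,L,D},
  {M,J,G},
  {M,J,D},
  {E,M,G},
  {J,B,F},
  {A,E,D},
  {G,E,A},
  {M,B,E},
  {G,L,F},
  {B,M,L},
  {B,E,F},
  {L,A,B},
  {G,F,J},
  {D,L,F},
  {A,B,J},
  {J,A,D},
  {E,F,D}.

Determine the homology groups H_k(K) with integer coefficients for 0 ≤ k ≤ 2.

Fix the vertex order A < B < D < E < F < G < J < L < M and write every simplex with vertices in increasing order. Then dim K = 2 and the simplices of K are:

  0-simplices (9): A, B, D, E, F, G, J, L, M
  1-simplices (27): AB, AD, AE, AG, AJ, AL, BE, BF, BJ, BL, BM, DE, DF, DJ, DL, DM, EF, EG, EM, FG, FJ, FL, GJ, GL, GM, JM, LM
  2-simplices (18): ABJ, ABL, ADE, ADJ, AEG, AGL, BEF, BEM, BFJ, BLM, DEF, DFL, DJM, DLM, EGM, FGJ, FGL, GJM

so the chain groups are C_0 ≅ Z^9, C_1 ≅ Z^27, C_2 ≅ Z^18.

∂_1: C_1 → C_0 maps an edge to its endpoints' difference, ∂[p,q] = q − p.
As a 9×27 matrix over Z this has rank 8, with invariant factors (1,1,1,1,1,1,1,1).

Boundary ∂_2: C_2 → C_1 acts by ∂[p,q,r] = [q,r] − [p,r] + [p,q]. For instance
  ∂BEM = EM − BM + BE,
  ∂ADE = DE − AE + AD.
The 27×18 boundary matrix has rank 17 and Smith normal form diag(1,1,1,1,1,1,1,1,1,1,1,1,1,1,1,1,1).

Now H_k = ker ∂_k / im ∂_{k+1}, so:

  H_0: rank C_0 − rank ∂_1 = 9 − 8 = 1, and the invariant factors of ∂_1 are all 1, so H_0 = Z.
  H_1: rank ker ∂_1 − rank ∂_2 = (27 − 8) − 17 = 2, and the invariant factors of ∂_2 are all 1, so H_1 = Z^2.
  H_2: rank ker ∂_2 − rank ∂_3 = (18 − 17) − 0 = 1, and there is no ∂_3, so H_2 = Z.

(K is a triangulation of the torus T^2.)

H_0 ≅ Z,  H_1 ≅ Z^2,  H_2 ≅ Z.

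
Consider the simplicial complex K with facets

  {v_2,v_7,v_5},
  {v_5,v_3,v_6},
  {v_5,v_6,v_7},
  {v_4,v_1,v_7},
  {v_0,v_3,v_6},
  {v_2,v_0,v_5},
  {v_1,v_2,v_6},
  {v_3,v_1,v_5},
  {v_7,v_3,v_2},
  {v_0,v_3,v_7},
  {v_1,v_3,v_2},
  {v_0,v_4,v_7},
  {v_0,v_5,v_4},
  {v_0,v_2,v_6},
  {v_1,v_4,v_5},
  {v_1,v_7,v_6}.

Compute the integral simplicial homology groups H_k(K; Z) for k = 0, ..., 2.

H_0 ≅ Z,  H_1 ≅ Z^2,  H_2 ≅ Z.

Take the total order v_0 < v_1 < v_2 < v_3 < v_4 < v_5 < v_6 < v_7 on the vertex set. Then K (dimension 2) consists of the simplices:

  0-simplices (8): [v_0], [v_1], [v_2], [v_3], [v_4], [v_5], [v_6], [v_7]
  1-simplices (24): (24 of them)
  2-simplices (16): (16 of them)

giving chain groups C_0 ≅ Z^8, C_1 ≅ Z^24, C_2 ≅ Z^16.

Boundary ∂_1: C_1 → C_0 is given by ∂[p,q] = [q] − [p]. For instance
  ∂[v_2,v_6] = [v_6] − [v_2].
The resulting 8×24 matrix has rank 7, and its Smith normal form has invariant factors (1,1,1,1,1,1,1).

The boundary map ∂_2: C_2 → C_1 sends each 2-simplex [p,q,r] to [q,r] − [p,r] + [p,q]. For instance
  ∂[v_5,v_6,v_7] = [v_6,v_7] − [v_5,v_7] + [v_5,v_6],
  ∂[v_1,v_4,v_7] = [v_4,v_7] − [v_1,v_7] + [v_1,v_4].
The 24×16 boundary matrix has rank 15 and Smith normal form diag(1,1,1,1,1,1,1,1,1,1,1,1,1,1,1).

Now H_k = ker ∂_k / im ∂_{k+1}, so:

  H_0: rank C_0 − rank ∂_1 = 8 − 7 = 1, and the invariant factors of ∂_1 are all 1, so H_0 = Z.
  H_1: rank ker ∂_1 − rank ∂_2 = (24 − 7) − 15 = 2, and the invariant factors of ∂_2 are all 1, so H_1 = Z^2.
  H_2: rank ker ∂_2 − rank ∂_3 = (16 − 15) − 0 = 1, and there is no ∂_3, so H_2 = Z.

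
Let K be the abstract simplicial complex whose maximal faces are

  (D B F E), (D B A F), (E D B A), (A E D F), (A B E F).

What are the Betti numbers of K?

Fix the vertex order A < B < D < E < F and write every simplex with vertices in increasing order. Then dim K = 3 and the simplices of K are:

  0-simplices (5): A, B, D, E, F
  1-simplices (10): AB, AD, AE, AF, BD, BE, BF, DE, DF, EF
  2-simplices (10): ABD, ABE, ABF, ADE, ADF, AEF, BDE, BDF, BEF, DEF
  3-simplices (5): ABDE, ABDF, ABEF, ADEF, BDEF

Hence C_0 ≅ Z^5, C_1 ≅ Z^10, C_2 ≅ Z^10, C_3 ≅ Z^5.

∂_1: C_1 → C_0 maps an edge to its endpoints' difference, ∂[p,q] = q − p. For instance
  ∂AF = F − A.
The 5×10 boundary matrix has rank 4 and Smith normal form diag(1,1,1,1).

Boundary ∂_2: C_2 → C_1 acts by ∂[p,q,r] = [q,r] − [p,r] + [p,q]. For instance
  ∂BEF = EF − BF + BE,
  ∂ADF = DF − AF + AD.
As a 10×10 matrix over Z this has rank 6, with invariant factors (1,1,1,1,1,1).

∂_3: C_3 → C_2 sends each 3-simplex σ to the alternating sum Σ_i (−1)^i (σ with its i-th vertex removed). For instance
  ∂ABDF = BDF − ADF + ABF − ABD,
  ∂ADEF = DEF − AEF + ADF − ADE.
The 10×5 boundary matrix has rank 4 and Smith normal form diag(1,1,1,1).

From H_k ≅ ker(∂_k) / im(∂_{k+1}) we obtain:

  H_0: rank C_0 − rank ∂_1 = 5 − 4 = 1, and the invariant factors of ∂_1 are all 1, so H_0 = Z.
  H_1: rank ker ∂_1 − rank ∂_2 = (10 − 4) − 6 = 0, and the invariant factors of ∂_2 are all 1, so H_1 = 0.
  H_2: rank ker ∂_2 − rank ∂_3 = (10 − 6) − 4 = 0, and the invariant factors of ∂_3 are all 1, so H_2 = 0.
  H_3: rank ker ∂_3 − rank ∂_4 = (5 − 4) − 0 = 1, and there is no ∂_4, so H_3 = Z.

As a check, the Euler characteristic is 5 − 10 + 10 − 5 = 0, which agrees with 1 − 0 + 0 − 1 = 0.

Hence the Betti numbers are b_0 = 1, b_1 = 0, b_2 = 0, b_3 = 1.

b_0 = 1, b_1 = 0, b_2 = 0, b_3 = 1.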